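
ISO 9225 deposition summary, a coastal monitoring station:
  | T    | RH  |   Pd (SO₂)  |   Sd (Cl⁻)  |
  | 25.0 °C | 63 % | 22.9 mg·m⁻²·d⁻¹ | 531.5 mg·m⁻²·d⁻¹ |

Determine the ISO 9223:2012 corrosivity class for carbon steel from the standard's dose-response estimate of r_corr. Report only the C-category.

C5

carbon steel: temperature factor f = -0.054·(15.0) = -0.8100
  SO₂ term: 1.77·22.9^0.52·exp(0.02·63-0.8100) = 14.14
  Cl⁻ term: 0.102·531.5^0.62·exp(0.033·63+0.04·25.0) = 108.5
  sum: 14.14 + 108.5 → r_corr = 122.7 μm/a
123 μm/a falls in (80, 200] for carbon steel → category C5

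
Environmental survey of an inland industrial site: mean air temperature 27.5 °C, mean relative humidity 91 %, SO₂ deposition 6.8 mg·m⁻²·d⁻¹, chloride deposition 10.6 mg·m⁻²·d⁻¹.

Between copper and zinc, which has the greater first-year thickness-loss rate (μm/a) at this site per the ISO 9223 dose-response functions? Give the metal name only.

copper: T>10 °C ⇒ hinge -0.080·(27.5−10) = -1.4000
  SO₂ term: 0.0053·6.8^0.26·exp(0.059·91-1.4000) = 0.4618
  Cl⁻ term: 0.01025·10.6^0.27·exp(0.036·91+0.049·27.5) = 1.975
  sum: 0.4618 + 1.975 → r_corr = 2.437 μm/a
zinc: temperature factor f = -0.071·(17.5) = -1.2425
  SO₂ term: 0.0129·6.8^0.44·exp(0.046·91-1.2425) = 0.5692
  Sd branch = 0.0175·Sd^0.57·e^(0.008·RH+0.085·T) = 1.441 μm/a
  r_corr = 0.5692 + 1.441 = 2.011 μm/a
Ordering by μm/a: copper (2.44) > zinc (2.01)

copper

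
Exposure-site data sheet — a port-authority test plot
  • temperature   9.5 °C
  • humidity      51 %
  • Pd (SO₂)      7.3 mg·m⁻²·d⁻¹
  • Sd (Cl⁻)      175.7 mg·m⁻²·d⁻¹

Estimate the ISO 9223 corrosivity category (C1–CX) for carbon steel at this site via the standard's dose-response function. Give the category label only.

carbon steel: f(T) = +0.150·(T−10) [T≤10 °C] = -0.0750
  sulphur-dioxide contribution → 12.8 μm/a
  chloride contribution → 19.78 μm/a
  ⇒ r_corr(carbon steel) = 32.59 μm/a
32.6 μm/a falls in (25, 50] for carbon steel → category C3

C3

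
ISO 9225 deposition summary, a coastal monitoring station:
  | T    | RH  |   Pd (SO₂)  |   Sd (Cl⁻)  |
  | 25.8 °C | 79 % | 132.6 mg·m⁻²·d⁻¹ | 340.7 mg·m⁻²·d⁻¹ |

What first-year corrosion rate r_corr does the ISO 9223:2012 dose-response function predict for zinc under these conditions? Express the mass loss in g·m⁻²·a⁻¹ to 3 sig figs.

r_corr = 68.2 g·m⁻²·a⁻¹

zinc: temperature factor f = -0.071·(15.8) = -1.1218
  SO₂ term: 0.0129·132.6^0.44·exp(0.046·79-1.1218) = 1.366
  Sd branch = 0.0175·Sd^0.57·e^(0.008·RH+0.085·T) = 8.192 μm/a
  sum: 1.366 + 8.192 → r_corr = 9.558 μm/a
Convert to mass loss: 9.558 μm/a × 7.14 g/cm³ = 68.24 g·m⁻²·a⁻¹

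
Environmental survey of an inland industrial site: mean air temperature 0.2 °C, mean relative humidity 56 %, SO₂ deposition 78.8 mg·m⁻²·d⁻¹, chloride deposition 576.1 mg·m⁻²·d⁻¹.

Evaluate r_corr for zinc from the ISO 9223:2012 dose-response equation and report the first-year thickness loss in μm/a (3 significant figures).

r_corr = 1.84 μm/a

zinc: f(T) = +0.038·(T−10) [T≤10 °C] = -0.3724
  Pd branch = 0.0129·Pd^0.44·e^(0.046·RH+f) = 0.7981 μm/a
  Sd branch = 0.0175·Sd^0.57·e^(0.008·RH+0.085·T) = 1.043 μm/a
  sum: 0.7981 + 1.043 → r_corr = 1.842 μm/a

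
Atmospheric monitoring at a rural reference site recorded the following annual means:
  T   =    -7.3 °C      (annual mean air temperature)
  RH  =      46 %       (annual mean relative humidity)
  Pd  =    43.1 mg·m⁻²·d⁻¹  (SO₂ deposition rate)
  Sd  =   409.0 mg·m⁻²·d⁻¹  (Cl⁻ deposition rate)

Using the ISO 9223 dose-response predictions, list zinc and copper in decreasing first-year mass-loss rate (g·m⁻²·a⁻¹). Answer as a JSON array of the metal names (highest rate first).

["zinc", "copper"]

zinc: f(T) = +0.038·(T−10) [T≤10 °C] = -0.6574
  sulphur-dioxide contribution → 0.2906 μm/a
  chloride contribution → 0.4189 μm/a
  total first-year rate 0.7094 μm/a
  mass loss = 0.7094 μm/a × 7.14 g/cm³ = 5.065 g·m⁻²·a⁻¹
copper: temperature factor f = +0.126·(-17.3) = -2.1798
  sulphur-dioxide contribution → 0.02406 μm/a
  chloride contribution → 0.1904 μm/a
  total first-year rate 0.2145 μm/a
  mass loss = 0.2145 μm/a × 8.96 g/cm³ = 1.922 g·m⁻²·a⁻¹
Ordering by g·m⁻²·a⁻¹: zinc (5.07) > copper (1.92)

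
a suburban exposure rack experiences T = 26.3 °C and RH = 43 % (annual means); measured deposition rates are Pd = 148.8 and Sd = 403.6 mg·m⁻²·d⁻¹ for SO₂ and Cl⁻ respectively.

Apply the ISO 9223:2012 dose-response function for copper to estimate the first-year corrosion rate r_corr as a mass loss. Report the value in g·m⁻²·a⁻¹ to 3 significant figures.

r_corr = 8.52 g·m⁻²·a⁻¹

copper: f(T) = -0.080·(T−10) [T>10 °C] = -1.3040
  Pd branch = 0.0053·Pd^0.26·e^(0.059·RH+f) = 0.06678 μm/a
  Sd branch = 0.01025·Sd^0.27·e^(0.036·RH+0.049·T) = 0.8837 μm/a
  r_corr = 0.06678 + 0.8837 = 0.9505 μm/a
Convert to mass loss: 0.9505 μm/a × 8.96 g/cm³ = 8.516 g·m⁻²·a⁻¹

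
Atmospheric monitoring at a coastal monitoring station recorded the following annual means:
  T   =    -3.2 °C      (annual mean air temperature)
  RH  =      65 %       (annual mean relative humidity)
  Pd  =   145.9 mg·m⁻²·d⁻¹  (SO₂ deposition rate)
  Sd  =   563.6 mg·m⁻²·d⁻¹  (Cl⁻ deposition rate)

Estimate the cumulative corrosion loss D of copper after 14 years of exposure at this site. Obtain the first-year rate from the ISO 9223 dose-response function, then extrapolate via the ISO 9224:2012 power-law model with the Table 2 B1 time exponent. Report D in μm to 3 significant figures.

copper: temperature factor f = +0.126·(-13.2) = -1.6632
  sulphur-dioxide contribution → 0.1699 μm/a
  chloride contribution → 0.5031 μm/a
  total first-year rate 0.673 μm/a
ISO 9224: D(t) = r_corr · t^b with b = 0.667 (copper, B1)
  D(14) = 0.673 × 14^0.667 = 0.673 × 5.814 = 3.912 μm

D(14) = 3.91 μm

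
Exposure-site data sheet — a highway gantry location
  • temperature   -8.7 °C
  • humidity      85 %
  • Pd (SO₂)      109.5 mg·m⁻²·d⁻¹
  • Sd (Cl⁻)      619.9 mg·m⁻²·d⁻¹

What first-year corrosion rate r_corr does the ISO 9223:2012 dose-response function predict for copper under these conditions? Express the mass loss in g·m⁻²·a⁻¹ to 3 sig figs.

r_corr = 9.56 g·m⁻²·a⁻¹

copper: f(T) = +0.126·(T−10) [T≤10 °C] = -2.3562
  Pd branch = 0.0053·Pd^0.26·e^(0.059·RH+f) = 0.2566 μm/a
  Sd branch = 0.01025·Sd^0.27·e^(0.036·RH+0.049·T) = 0.8099 μm/a
  sum: 0.2566 + 0.8099 → r_corr = 1.067 μm/a
Convert to mass loss: 1.067 μm/a × 8.96 g/cm³ = 9.556 g·m⁻²·a⁻¹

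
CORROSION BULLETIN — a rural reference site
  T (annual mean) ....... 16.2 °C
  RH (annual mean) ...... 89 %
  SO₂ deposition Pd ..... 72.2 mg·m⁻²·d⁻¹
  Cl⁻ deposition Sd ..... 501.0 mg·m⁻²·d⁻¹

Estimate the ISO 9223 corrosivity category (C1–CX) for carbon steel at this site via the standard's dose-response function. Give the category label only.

CX

carbon steel: f(T) = -0.054·(T−10) [T>10 °C] = -0.3348
  SO₂ term: 1.77·72.2^0.52·exp(0.02·89-0.3348) = 69.51
  Cl⁻ term: 0.102·501.0^0.62·exp(0.033·89+0.04·16.2) = 173.6
  r_corr = 69.51 + 173.6 = 243.1 μm/a
243 μm/a falls in (200, 700] for carbon steel → category CX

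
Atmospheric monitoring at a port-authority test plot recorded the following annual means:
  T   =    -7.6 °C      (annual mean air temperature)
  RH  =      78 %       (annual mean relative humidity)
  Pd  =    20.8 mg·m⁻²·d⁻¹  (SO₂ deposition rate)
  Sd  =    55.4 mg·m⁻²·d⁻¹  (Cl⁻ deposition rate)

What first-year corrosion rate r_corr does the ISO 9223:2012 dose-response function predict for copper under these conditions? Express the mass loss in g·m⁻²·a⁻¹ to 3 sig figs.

r_corr = 4.24 g·m⁻²·a⁻¹

copper: f(T) = +0.126·(T−10) [T≤10 °C] = -2.2176
  sulphur-dioxide contribution → 0.1266 μm/a
  chloride contribution → 0.3461 μm/a
  ⇒ r_corr(copper) = 0.4728 μm/a
Convert to mass loss: 0.4728 μm/a × 8.96 g/cm³ = 4.236 g·m⁻²·a⁻¹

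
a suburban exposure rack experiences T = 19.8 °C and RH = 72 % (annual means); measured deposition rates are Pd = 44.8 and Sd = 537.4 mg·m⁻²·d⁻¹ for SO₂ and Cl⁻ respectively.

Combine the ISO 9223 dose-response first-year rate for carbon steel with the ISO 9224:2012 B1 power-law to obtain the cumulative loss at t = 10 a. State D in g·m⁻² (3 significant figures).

D(10) = 3.96e+03 g·m⁻²

carbon steel: T>10 °C ⇒ hinge -0.054·(19.8−10) = -0.5292
  SO₂ term: 1.77·44.8^0.52·exp(0.02·72-0.5292) = 31.78
  Sd branch = 0.102·Sd^0.62·e^(0.033·RH+0.04·T) = 119.5 μm/a
  r_corr = 31.78 + 119.5 = 151.2 μm/a
ISO 9224: D(t) = r_corr · t^b with b = 0.523 (carbon steel, B1)
  D(10) = 151.2 × 10^0.523 = 151.2 × 3.334 = 504.3 μm
  Mass loss = 504.3 μm × 7.85 g/cm³ = 3959 g·m⁻²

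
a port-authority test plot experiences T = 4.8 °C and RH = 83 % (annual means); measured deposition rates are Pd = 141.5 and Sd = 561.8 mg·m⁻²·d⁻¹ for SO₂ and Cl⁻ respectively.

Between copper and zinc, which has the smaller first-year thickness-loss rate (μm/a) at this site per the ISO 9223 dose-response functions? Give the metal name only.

copper: T≤10 °C ⇒ hinge +0.126·(4.8−10) = -0.6552
  Pd branch = 0.0053·Pd^0.26·e^(0.059·RH+f) = 1.336 μm/a
  Sd branch = 0.01025·Sd^0.27·e^(0.036·RH+0.049·T) = 1.422 μm/a
  r_corr = 1.336 + 1.422 = 2.758 μm/a
zinc: temperature factor f = +0.038·(-5.2) = -0.1976
  Pd branch = 0.0129·Pd^0.44·e^(0.046·RH+f) = 4.258 μm/a
  Cl⁻ term: 0.0175·561.8^0.57·exp(0.008·83+0.085·4.8) = 1.887
  sum: 4.258 + 1.887 → r_corr = 6.146 μm/a
Ordering by μm/a: zinc (6.15) > copper (2.76)

copper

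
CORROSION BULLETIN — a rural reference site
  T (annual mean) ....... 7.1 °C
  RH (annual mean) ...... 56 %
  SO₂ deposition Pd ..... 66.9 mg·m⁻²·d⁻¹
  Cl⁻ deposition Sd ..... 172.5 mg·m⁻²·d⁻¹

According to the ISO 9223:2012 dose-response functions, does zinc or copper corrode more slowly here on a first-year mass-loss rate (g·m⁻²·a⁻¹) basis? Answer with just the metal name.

copper

zinc: f(T) = +0.038·(T−10) [T≤10 °C] = -0.1102
  Pd branch = 0.0129·Pd^0.44·e^(0.046·RH+f) = 0.9653 μm/a
  Sd branch = 0.0175·Sd^0.57·e^(0.008·RH+0.085·T) = 0.9433 μm/a
  r_corr = 0.9653 + 0.9433 = 1.909 μm/a
  mass loss = 1.909 μm/a × 7.14 g/cm³ = 13.63 g·m⁻²·a⁻¹
copper: T≤10 °C ⇒ hinge +0.126·(7.1−10) = -0.3654
  Pd branch = 0.0053·Pd^0.26·e^(0.059·RH+f) = 0.2986 μm/a
  Sd branch = 0.01025·Sd^0.27·e^(0.036·RH+0.049·T) = 0.4378 μm/a
  r_corr = 0.2986 + 0.4378 = 0.7364 μm/a
  mass loss = 0.7364 μm/a × 8.96 g/cm³ = 6.598 g·m⁻²·a⁻¹
Ordering by g·m⁻²·a⁻¹: zinc (13.6) > copper (6.6)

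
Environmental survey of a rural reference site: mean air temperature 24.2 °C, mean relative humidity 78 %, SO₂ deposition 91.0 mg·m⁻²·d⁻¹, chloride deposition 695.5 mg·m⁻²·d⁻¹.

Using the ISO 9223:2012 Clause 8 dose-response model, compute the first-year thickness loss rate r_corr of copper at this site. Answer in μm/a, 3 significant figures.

r_corr = 3.80 μm/a

copper: T>10 °C ⇒ hinge -0.080·(24.2−10) = -1.1360
  SO₂ term: 0.0053·91.0^0.26·exp(0.059·78-1.1360) = 0.5481
  Sd branch = 0.01025·Sd^0.27·e^(0.036·RH+0.049·T) = 3.256 μm/a
  r_corr = 0.5481 + 3.256 = 3.804 μm/a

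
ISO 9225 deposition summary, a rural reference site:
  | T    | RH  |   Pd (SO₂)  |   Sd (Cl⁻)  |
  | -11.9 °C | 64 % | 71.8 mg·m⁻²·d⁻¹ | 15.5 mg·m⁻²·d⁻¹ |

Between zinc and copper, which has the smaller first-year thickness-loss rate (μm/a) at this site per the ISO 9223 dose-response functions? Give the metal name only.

zinc: f(T) = +0.038·(T−10) [T≤10 °C] = -0.8322
  SO₂ term: 0.0129·71.8^0.44·exp(0.046·64-0.8322) = 0.6989
  Cl⁻ term: 0.0175·15.5^0.57·exp(0.008·64+0.085·-11.9) = 0.05065
  sum: 0.6989 + 0.05065 → r_corr = 0.7496 μm/a
copper: f(T) = +0.126·(T−10) [T≤10 °C] = -2.7594
  SO₂ term: 0.0053·71.8^0.26·exp(0.059·64-2.7594) = 0.0445
  Sd branch = 0.01025·Sd^0.27·e^(0.036·RH+0.049·T) = 0.1201 μm/a
  sum: 0.0445 + 0.1201 → r_corr = 0.1646 μm/a
Ordering by μm/a: zinc (0.75) > copper (0.165)

copper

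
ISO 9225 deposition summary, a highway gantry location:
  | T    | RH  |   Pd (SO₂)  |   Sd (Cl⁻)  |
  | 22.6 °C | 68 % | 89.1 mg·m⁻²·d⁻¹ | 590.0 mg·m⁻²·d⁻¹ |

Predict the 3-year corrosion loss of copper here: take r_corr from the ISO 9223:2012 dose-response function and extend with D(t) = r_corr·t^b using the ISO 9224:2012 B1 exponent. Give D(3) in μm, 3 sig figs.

D(3) = 4.89 μm

copper: T>10 °C ⇒ hinge -0.080·(22.6−10) = -1.0080
  Pd branch = 0.0053·Pd^0.26·e^(0.059·RH+f) = 0.3435 μm/a
  Cl⁻ term: 0.01025·590.0^0.27·exp(0.036·68+0.049·22.6) = 2.009
  sum: 0.3435 + 2.009 → r_corr = 2.352 μm/a
Power-law: D(3) = r_corr · 3^0.667
  D(3) = 2.352 × 3^0.667 = 2.352 × 2.081 = 4.895 μm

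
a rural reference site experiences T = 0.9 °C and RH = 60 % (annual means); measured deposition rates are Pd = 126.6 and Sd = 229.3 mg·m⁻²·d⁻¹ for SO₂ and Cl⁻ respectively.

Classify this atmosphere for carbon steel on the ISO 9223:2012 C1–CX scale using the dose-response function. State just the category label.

C3

carbon steel: T≤10 °C ⇒ hinge +0.150·(0.9−10) = -1.3650
  sulphur-dioxide contribution → 18.6 μm/a
  chloride contribution → 22.26 μm/a
  ⇒ r_corr(carbon steel) = 40.87 μm/a
ISO 9223 Table 2 (carbon steel): 25 < 40.9 ≤ 50 μm/a ⇒ C3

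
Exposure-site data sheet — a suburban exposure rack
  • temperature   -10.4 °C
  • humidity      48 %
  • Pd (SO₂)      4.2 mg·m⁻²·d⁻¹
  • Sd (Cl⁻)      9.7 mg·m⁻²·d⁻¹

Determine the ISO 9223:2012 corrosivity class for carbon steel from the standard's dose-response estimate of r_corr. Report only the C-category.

C2

carbon steel: temperature factor f = +0.150·(-20.4) = -3.0600
  SO₂ term: 1.77·4.2^0.52·exp(0.02·48-3.0600) = 0.4571
  Cl⁻ term: 0.102·9.7^0.62·exp(0.033·48+0.04·-10.4) = 1.342
  r_corr = 0.4571 + 1.342 = 1.799 μm/a
Category bounds: 1.3…25 μm/a bracket r_corr ⇒ C2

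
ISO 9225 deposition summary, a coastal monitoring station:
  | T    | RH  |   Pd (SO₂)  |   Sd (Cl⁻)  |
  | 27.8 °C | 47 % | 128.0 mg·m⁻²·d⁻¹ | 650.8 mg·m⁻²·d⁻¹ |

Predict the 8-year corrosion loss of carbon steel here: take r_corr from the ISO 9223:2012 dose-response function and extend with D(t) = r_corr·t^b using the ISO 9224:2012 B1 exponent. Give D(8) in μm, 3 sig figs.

carbon steel: T>10 °C ⇒ hinge -0.054·(27.8−10) = -0.9612
  sulphur-dioxide contribution → 21.6 μm/a
  chloride contribution → 81.18 μm/a
  total first-year rate 102.8 μm/a
ISO 9224: D(t) = r_corr · t^b with b = 0.523 (carbon steel, B1)
  D(8) = 102.8 × 8^0.523 = 102.8 × 2.967 = 305 μm

D(8) = 305 μm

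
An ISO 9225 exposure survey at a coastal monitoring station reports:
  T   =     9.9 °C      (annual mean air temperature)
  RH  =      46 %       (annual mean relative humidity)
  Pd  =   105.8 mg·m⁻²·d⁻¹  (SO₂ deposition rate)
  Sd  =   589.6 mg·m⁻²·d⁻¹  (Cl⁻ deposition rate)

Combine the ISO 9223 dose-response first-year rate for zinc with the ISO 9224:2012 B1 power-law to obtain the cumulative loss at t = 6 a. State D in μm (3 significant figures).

D(6) = 13.1 μm

zinc: f(T) = +0.038·(T−10) [T≤10 °C] = -0.0038
  SO₂ term: 0.0129·105.8^0.44·exp(0.046·46-0.0038) = 0.8292
  Sd branch = 0.0175·Sd^0.57·e^(0.008·RH+0.085·T) = 2.226 μm/a
  sum: 0.8292 + 2.226 → r_corr = 3.055 μm/a
ISO 9224: D(t) = r_corr · t^b with b = 0.813 (zinc, B1)
  D(6) = 3.055 × 6^0.813 = 3.055 × 4.292 = 13.11 μm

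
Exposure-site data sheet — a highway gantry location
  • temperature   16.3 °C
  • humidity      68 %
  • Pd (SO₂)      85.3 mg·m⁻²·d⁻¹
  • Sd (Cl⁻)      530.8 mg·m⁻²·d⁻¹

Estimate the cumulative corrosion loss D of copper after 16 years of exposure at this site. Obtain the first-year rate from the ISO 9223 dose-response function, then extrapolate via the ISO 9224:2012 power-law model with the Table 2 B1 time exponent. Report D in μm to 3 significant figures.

D(16) = 12.7 μm

copper: f(T) = -0.080·(T−10) [T>10 °C] = -0.5040
  SO₂ term: 0.0053·85.3^0.26·exp(0.059·68-0.5040) = 0.5621
  Sd branch = 0.01025·Sd^0.27·e^(0.036·RH+0.049·T) = 1.434 μm/a
  r_corr = 0.5621 + 1.434 = 1.996 μm/a
ISO 9224: D(t) = r_corr · t^b with b = 0.667 (copper, B1)
  D(16) = 1.996 × 16^0.667 = 1.996 × 6.355 = 12.68 μm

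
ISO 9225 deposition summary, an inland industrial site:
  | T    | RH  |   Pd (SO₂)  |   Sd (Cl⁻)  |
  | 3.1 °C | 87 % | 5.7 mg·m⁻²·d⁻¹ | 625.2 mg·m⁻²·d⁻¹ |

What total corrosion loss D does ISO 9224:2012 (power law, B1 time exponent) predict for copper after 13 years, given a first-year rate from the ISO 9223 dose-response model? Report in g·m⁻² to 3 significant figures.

D(13) = 106 g·m⁻²

copper: T≤10 °C ⇒ hinge +0.126·(3.1−10) = -0.8694
  Pd branch = 0.0053·Pd^0.26·e^(0.059·RH+f) = 0.5922 μm/a
  Sd branch = 0.01025·Sd^0.27·e^(0.036·RH+0.049·T) = 1.555 μm/a
  sum: 0.5922 + 1.555 → r_corr = 2.148 μm/a
ISO 9224: D(t) = r_corr · t^b with b = 0.667 (copper, B1)
  D(13) = 2.148 × 13^0.667 = 2.148 × 5.534 = 11.88 μm
  Mass loss = 11.88 μm × 8.96 g/cm³ = 106.5 g·m⁻²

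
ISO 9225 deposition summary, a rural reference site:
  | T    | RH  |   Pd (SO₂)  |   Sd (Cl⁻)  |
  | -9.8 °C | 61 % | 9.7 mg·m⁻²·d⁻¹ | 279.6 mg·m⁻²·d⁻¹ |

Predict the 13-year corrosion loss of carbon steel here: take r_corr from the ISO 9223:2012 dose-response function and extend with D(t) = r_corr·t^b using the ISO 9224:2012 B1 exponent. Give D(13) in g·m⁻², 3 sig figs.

carbon steel: f(T) = +0.150·(T−10) [T≤10 °C] = -2.9700
  Pd branch = 1.77·Pd^0.52·e^(0.02·RH+f) = 1.002 μm/a
  Cl⁻ term: 0.102·279.6^0.62·exp(0.033·61+0.04·-9.8) = 16.96
  r_corr = 1.002 + 16.96 = 17.96 μm/a
ISO 9224: D(t) = r_corr · t^b with b = 0.523 (carbon steel, B1)
  D(13) = 17.96 × 13^0.523 = 17.96 × 3.825 = 68.7 μm
  Mass loss = 68.7 μm × 7.85 g/cm³ = 539.3 g·m⁻²

D(13) = 539 g·m⁻²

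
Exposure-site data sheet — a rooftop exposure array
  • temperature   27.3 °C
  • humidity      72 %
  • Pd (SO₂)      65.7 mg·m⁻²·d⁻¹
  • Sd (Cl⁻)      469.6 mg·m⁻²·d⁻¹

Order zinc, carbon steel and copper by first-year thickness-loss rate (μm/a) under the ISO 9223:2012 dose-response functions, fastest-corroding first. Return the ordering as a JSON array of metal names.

zinc: T>10 °C ⇒ hinge -0.071·(27.3−10) = -1.2283
  sulphur-dioxide contribution → 0.6535 μm/a
  chloride contribution → 10.56 μm/a
  total first-year rate 11.22 μm/a
carbon steel: temperature factor f = -0.054·(17.3) = -0.9342
  sulphur-dioxide contribution → 25.87 μm/a
  chloride contribution → 148.3 μm/a
  total first-year rate 174.2 μm/a
copper: f(T) = -0.080·(T−10) [T>10 °C] = -1.3840
  sulphur-dioxide contribution → 0.2758 μm/a
  chloride contribution → 2.746 μm/a
  ⇒ r_corr(copper) = 3.022 μm/a
Ordering by μm/a: carbon steel (174) > zinc (11.2) > copper (3.02)

["carbon steel", "zinc", "copper"]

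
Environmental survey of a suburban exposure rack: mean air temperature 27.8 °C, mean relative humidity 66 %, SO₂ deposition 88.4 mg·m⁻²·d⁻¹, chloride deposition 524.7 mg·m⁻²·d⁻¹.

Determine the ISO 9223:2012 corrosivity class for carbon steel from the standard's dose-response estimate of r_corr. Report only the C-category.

C5

carbon steel: f(T) = -0.054·(T−10) [T>10 °C] = -0.9612
  SO₂ term: 1.77·88.4^0.52·exp(0.02·66-0.9612) = 26.06
  Sd branch = 0.102·Sd^0.62·e^(0.033·RH+0.04·T) = 133 μm/a
  r_corr = 26.06 + 133 = 159 μm/a
ISO 9223 Table 2 (carbon steel): 80 < 159 ≤ 200 μm/a ⇒ C5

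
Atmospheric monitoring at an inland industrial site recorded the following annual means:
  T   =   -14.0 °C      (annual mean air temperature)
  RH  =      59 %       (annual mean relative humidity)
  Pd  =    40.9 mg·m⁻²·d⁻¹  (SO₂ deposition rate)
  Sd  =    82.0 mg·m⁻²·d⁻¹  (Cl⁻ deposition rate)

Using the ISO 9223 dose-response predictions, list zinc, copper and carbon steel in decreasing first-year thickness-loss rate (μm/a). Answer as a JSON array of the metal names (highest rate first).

zinc: temperature factor f = +0.038·(-24.0) = -0.9120
  Pd branch = 0.0129·Pd^0.44·e^(0.046·RH+f) = 0.4003 μm/a
  Sd branch = 0.0175·Sd^0.57·e^(0.008·RH+0.085·T) = 0.1052 μm/a
  sum: 0.4003 + 0.1052 → r_corr = 0.5055 μm/a
copper: temperature factor f = +0.126·(-24.0) = -3.0240
  Pd branch = 0.0053·Pd^0.26·e^(0.059·RH+f) = 0.02197 μm/a
  Cl⁻ term: 0.01025·82.0^0.27·exp(0.036·59+0.049·-14.0) = 0.1419
  r_corr = 0.02197 + 0.1419 = 0.1639 μm/a
carbon steel: f(T) = +0.150·(T−10) [T≤10 °C] = -3.6000
  SO₂ term: 1.77·40.9^0.52·exp(0.02·59-3.6000) = 1.084
  Cl⁻ term: 0.102·82.0^0.62·exp(0.033·59+0.04·-14.0) = 6.274
  r_corr = 1.084 + 6.274 = 7.358 μm/a
Ordering by μm/a: carbon steel (7.36) > zinc (0.505) > copper (0.164)

["carbon steel", "zinc", "copper"]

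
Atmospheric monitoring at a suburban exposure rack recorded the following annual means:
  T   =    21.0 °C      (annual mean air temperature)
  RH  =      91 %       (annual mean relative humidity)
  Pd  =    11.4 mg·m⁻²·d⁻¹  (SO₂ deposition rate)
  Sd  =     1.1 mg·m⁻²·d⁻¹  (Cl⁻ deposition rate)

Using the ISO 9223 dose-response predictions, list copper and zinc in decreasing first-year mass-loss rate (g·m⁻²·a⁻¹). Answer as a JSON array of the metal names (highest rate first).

copper: f(T) = -0.080·(T−10) [T>10 °C] = -0.8800
  SO₂ term: 0.0053·11.4^0.26·exp(0.059·91-0.8800) = 0.8884
  Cl⁻ term: 0.01025·1.1^0.27·exp(0.036·91+0.049·21.0) = 0.779
  r_corr = 0.8884 + 0.779 = 1.667 μm/a
  mass loss = 1.667 μm/a × 8.96 g/cm³ = 14.94 g·m⁻²·a⁻¹
zinc: f(T) = -0.071·(T−10) [T>10 °C] = -0.7810
  Pd branch = 0.0129·Pd^0.44·e^(0.046·RH+f) = 1.133 μm/a
  Sd branch = 0.0175·Sd^0.57·e^(0.008·RH+0.085·T) = 0.228 μm/a
  r_corr = 1.133 + 0.228 = 1.361 μm/a
  mass loss = 1.361 μm/a × 7.14 g/cm³ = 9.721 g·m⁻²·a⁻¹
Ordering by g·m⁻²·a⁻¹: copper (14.9) > zinc (9.72)

["copper", "zinc"]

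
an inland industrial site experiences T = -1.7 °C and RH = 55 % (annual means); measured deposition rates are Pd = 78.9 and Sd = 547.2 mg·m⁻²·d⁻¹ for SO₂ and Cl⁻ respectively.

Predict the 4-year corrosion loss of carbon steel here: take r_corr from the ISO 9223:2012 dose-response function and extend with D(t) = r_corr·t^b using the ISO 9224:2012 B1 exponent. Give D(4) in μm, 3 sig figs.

D(4) = 78.6 μm

carbon steel: f(T) = +0.150·(T−10) [T≤10 °C] = -1.7550
  Pd branch = 1.77·Pd^0.52·e^(0.02·RH+f) = 8.912 μm/a
  Cl⁻ term: 0.102·547.2^0.62·exp(0.033·55+0.04·-1.7) = 29.17
  r_corr = 8.912 + 29.17 = 38.08 μm/a
Long-term exponent b (ISO 9224 Table 2, B1) = 0.523
  D(4) = 38.08 × 4^0.523 = 38.08 × 2.065 = 78.64 μm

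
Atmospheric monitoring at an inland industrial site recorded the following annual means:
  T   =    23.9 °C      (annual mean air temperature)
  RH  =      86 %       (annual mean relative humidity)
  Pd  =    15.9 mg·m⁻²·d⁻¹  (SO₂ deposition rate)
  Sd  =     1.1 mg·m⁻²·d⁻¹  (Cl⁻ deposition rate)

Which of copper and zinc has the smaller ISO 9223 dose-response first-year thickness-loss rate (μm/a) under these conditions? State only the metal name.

zinc

copper: T>10 °C ⇒ hinge -0.080·(23.9−10) = -1.1120
  sulphur-dioxide contribution → 0.5719 μm/a
  chloride contribution → 0.75 μm/a
  ⇒ r_corr(copper) = 1.322 μm/a
zinc: temperature factor f = -0.071·(13.9) = -0.9869
  sulphur-dioxide contribution → 0.8485 μm/a
  chloride contribution → 0.2803 μm/a
  ⇒ r_corr(zinc) = 1.129 μm/a
Ordering by μm/a: copper (1.32) > zinc (1.13)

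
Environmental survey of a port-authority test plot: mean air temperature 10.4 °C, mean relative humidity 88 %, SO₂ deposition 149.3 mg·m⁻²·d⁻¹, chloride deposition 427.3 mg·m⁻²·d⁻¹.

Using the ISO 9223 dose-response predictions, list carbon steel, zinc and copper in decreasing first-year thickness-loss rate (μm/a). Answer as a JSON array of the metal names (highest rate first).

carbon steel: temperature factor f = -0.054·(0.4) = -0.0216
  sulphur-dioxide contribution → 136 μm/a
  chloride contribution → 120.6 μm/a
  total first-year rate 256.6 μm/a
zinc: T>10 °C ⇒ hinge -0.071·(10.4−10) = -0.0284
  sulphur-dioxide contribution → 6.499 μm/a
  chloride contribution → 2.705 μm/a
  ⇒ r_corr(zinc) = 9.205 μm/a
copper: temperature factor f = -0.080·(0.4) = -0.0320
  sulphur-dioxide contribution → 3.392 μm/a
  chloride contribution → 2.081 μm/a
  ⇒ r_corr(copper) = 5.473 μm/a
Ordering by μm/a: carbon steel (257) > zinc (9.2) > copper (5.47)

["carbon steel", "zinc", "copper"]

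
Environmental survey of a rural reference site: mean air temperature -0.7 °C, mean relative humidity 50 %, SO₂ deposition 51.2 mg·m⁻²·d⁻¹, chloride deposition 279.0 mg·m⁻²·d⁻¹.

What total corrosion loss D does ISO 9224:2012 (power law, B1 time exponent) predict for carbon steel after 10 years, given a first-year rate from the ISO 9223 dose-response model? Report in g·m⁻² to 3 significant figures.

D(10) = 640 g·m⁻²

carbon steel: f(T) = +0.150·(T−10) [T≤10 °C] = -1.6050
  sulphur-dioxide contribution → 7.482 μm/a
  chloride contribution → 16.96 μm/a
  total first-year rate 24.44 μm/a
Power-law: D(10) = r_corr · 10^0.523
  D(10) = 24.44 × 10^0.523 = 24.44 × 3.334 = 81.48 μm
  Mass loss = 81.48 μm × 7.85 g/cm³ = 639.6 g·m⁻²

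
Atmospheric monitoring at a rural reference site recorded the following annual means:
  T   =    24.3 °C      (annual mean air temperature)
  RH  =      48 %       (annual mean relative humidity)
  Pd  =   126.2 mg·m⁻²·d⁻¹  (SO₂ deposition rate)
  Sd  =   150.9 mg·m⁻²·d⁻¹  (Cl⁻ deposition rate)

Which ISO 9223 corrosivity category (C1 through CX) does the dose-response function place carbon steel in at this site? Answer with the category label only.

carbon steel: f(T) = -0.054·(T−10) [T>10 °C] = -0.7722
  sulphur-dioxide contribution → 26.43 μm/a
  chloride contribution → 29.47 μm/a
  total first-year rate 55.9 μm/a
Category bounds: 50…80 μm/a bracket r_corr ⇒ C4

C4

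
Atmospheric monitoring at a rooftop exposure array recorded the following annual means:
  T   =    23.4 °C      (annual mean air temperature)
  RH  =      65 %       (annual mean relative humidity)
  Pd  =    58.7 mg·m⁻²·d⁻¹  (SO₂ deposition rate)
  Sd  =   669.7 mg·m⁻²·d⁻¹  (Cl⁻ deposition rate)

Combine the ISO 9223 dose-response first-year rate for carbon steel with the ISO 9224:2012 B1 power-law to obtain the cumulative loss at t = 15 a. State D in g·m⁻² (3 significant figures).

carbon steel: T>10 °C ⇒ hinge -0.054·(23.4−10) = -0.7236
  SO₂ term: 1.77·58.7^0.52·exp(0.02·65-0.7236) = 26.18
  Sd branch = 0.102·Sd^0.62·e^(0.033·RH+0.04·T) = 125.5 μm/a
  r_corr = 26.18 + 125.5 = 151.7 μm/a
Long-term exponent b (ISO 9224 Table 2, B1) = 0.523
  D(15) = 151.7 × 15^0.523 = 151.7 × 4.122 = 625.3 μm
  Mass loss = 625.3 μm × 7.85 g/cm³ = 4909 g·m⁻²

D(15) = 4.91e+03 g·m⁻²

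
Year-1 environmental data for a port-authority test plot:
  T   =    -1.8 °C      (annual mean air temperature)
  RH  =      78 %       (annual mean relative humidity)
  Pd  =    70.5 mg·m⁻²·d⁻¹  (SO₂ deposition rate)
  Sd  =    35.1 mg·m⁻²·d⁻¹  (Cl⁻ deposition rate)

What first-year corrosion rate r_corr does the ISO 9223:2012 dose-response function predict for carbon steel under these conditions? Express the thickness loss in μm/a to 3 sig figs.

r_corr = 24.4 μm/a

carbon steel: T≤10 °C ⇒ hinge +0.150·(-1.8−10) = -1.7700
  SO₂ term: 1.77·70.5^0.52·exp(0.02·78-1.7700) = 13.12
  Cl⁻ term: 0.102·35.1^0.62·exp(0.033·78+0.04·-1.8) = 11.31
  r_corr = 13.12 + 11.31 = 24.42 μm/a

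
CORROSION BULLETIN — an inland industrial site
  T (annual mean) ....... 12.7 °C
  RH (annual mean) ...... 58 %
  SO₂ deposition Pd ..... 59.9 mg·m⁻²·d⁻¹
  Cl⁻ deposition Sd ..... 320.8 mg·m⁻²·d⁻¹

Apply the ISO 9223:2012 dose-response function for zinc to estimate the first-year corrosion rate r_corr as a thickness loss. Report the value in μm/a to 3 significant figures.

zinc: T>10 °C ⇒ hinge -0.071·(12.7−10) = -0.1917
  Pd branch = 0.0129·Pd^0.44·e^(0.046·RH+f) = 0.9292 μm/a
  Sd branch = 0.0175·Sd^0.57·e^(0.008·RH+0.085·T) = 2.197 μm/a
  sum: 0.9292 + 2.197 → r_corr = 3.127 μm/a

r_corr = 3.13 μm/a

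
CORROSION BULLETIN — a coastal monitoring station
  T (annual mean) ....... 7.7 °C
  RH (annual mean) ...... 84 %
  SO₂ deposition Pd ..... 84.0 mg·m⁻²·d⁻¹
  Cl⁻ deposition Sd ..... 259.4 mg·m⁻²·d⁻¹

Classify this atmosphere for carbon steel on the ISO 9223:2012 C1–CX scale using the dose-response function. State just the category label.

C5

carbon steel: temperature factor f = +0.150·(-2.3) = -0.3450
  SO₂ term: 1.77·84.0^0.52·exp(0.02·84-0.3450) = 67.36
  Sd branch = 0.102·Sd^0.62·e^(0.033·RH+0.04·T) = 69.64 μm/a
  r_corr = 67.36 + 69.64 = 137 μm/a
137 μm/a falls in (80, 200] for carbon steel → category C5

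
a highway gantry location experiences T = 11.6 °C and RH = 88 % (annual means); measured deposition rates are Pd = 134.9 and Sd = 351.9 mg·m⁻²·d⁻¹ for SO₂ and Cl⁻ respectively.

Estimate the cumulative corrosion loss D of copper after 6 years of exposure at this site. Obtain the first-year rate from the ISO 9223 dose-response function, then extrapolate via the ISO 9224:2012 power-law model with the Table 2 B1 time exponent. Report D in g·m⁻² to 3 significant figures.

copper: f(T) = -0.080·(T−10) [T>10 °C] = -0.1280
  SO₂ term: 0.0053·134.9^0.26·exp(0.059·88-0.1280) = 3.002
  Cl⁻ term: 0.01025·351.9^0.27·exp(0.036·88+0.049·11.6) = 2.094
  r_corr = 3.002 + 2.094 = 5.095 μm/a
Power-law: D(6) = r_corr · 6^0.667
  D(6) = 5.095 × 6^0.667 = 5.095 × 3.304 = 16.83 μm
  Mass loss = 16.83 μm × 8.96 g/cm³ = 150.8 g·m⁻²

D(6) = 151 g·m⁻²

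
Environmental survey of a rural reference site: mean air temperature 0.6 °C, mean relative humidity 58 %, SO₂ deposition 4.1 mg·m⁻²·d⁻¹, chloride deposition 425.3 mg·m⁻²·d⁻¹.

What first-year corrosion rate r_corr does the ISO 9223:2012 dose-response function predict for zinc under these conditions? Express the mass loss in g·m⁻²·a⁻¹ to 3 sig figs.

zinc: T≤10 °C ⇒ hinge +0.038·(0.6−10) = -0.3572
  Pd branch = 0.0129·Pd^0.44·e^(0.046·RH+f) = 0.242 μm/a
  Cl⁻ term: 0.0175·425.3^0.57·exp(0.008·58+0.085·0.6) = 0.9227
  sum: 0.242 + 0.9227 → r_corr = 1.165 μm/a
Convert to mass loss: 1.165 μm/a × 7.14 g/cm³ = 8.316 g·m⁻²·a⁻¹

r_corr = 8.32 g·m⁻²·a⁻¹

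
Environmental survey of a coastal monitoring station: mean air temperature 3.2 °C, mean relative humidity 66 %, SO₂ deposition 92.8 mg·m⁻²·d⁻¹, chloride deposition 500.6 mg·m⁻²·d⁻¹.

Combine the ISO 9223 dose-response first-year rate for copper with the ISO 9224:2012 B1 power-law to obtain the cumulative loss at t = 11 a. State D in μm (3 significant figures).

D(11) = 5.20 μm

copper: temperature factor f = +0.126·(-6.8) = -0.8568
  SO₂ term: 0.0053·92.8^0.26·exp(0.059·66-0.8568) = 0.3588
  Cl⁻ term: 0.01025·500.6^0.27·exp(0.036·66+0.049·3.2) = 0.6911
  r_corr = 0.3588 + 0.6911 = 1.05 μm/a
Power-law: D(11) = r_corr · 11^0.667
  D(11) = 1.05 × 11^0.667 = 1.05 × 4.95 = 5.197 μm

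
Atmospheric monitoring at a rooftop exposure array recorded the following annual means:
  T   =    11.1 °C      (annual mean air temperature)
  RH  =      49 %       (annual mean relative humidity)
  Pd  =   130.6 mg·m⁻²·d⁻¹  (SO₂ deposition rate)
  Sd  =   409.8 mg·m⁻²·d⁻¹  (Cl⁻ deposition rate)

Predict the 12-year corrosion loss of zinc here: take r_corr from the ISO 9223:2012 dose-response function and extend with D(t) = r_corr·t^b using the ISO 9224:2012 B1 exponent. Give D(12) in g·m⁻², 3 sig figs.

zinc: temperature factor f = -0.071·(1.1) = -0.0781
  sulphur-dioxide contribution → 0.9696 μm/a
  chloride contribution → 2.052 μm/a
  total first-year rate 3.022 μm/a
ISO 9224: D(t) = r_corr · t^b with b = 0.813 (zinc, B1)
  D(12) = 3.022 × 12^0.813 = 3.022 × 7.54 = 22.78 μm
  Mass loss = 22.78 μm × 7.14 g/cm³ = 162.7 g·m⁻²

D(12) = 163 g·m⁻²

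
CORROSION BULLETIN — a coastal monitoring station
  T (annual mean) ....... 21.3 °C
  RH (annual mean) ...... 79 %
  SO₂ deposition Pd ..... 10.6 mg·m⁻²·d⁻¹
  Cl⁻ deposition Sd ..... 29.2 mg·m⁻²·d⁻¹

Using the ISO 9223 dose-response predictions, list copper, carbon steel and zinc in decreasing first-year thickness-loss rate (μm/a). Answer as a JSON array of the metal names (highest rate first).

["carbon steel", "zinc", "copper"]

copper: temperature factor f = -0.080·(11.3) = -0.9040
  Pd branch = 0.0053·Pd^0.26·e^(0.059·RH+f) = 0.4193 μm/a
  Sd branch = 0.01025·Sd^0.27·e^(0.036·RH+0.049·T) = 1.244 μm/a
  r_corr = 0.4193 + 1.244 = 1.663 μm/a
carbon steel: f(T) = -0.054·(T−10) [T>10 °C] = -0.6102
  Pd branch = 1.77·Pd^0.52·e^(0.02·RH+f) = 15.93 μm/a
  Sd branch = 0.102·Sd^0.62·e^(0.033·RH+0.04·T) = 26.26 μm/a
  r_corr = 15.93 + 26.26 = 42.2 μm/a
zinc: T>10 °C ⇒ hinge -0.071·(21.3−10) = -0.8023
  Pd branch = 0.0129·Pd^0.44·e^(0.046·RH+f) = 0.6188 μm/a
  Cl⁻ term: 0.0175·29.2^0.57·exp(0.008·79+0.085·21.3) = 1.377
  r_corr = 0.6188 + 1.377 = 1.996 μm/a
Ordering by μm/a: carbon steel (42.2) > zinc (2) > copper (1.66)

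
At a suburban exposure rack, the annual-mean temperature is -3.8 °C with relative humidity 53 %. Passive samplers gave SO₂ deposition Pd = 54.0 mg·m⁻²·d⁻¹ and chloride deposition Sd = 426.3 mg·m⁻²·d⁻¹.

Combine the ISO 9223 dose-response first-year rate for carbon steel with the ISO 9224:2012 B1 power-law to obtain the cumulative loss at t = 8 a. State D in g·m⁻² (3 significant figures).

carbon steel: temperature factor f = +0.150·(-13.8) = -2.0700
  sulphur-dioxide contribution → 5.131 μm/a
  chloride contribution → 21.51 μm/a
  ⇒ r_corr(carbon steel) = 26.64 μm/a
Long-term exponent b (ISO 9224 Table 2, B1) = 0.523
  D(8) = 26.64 × 8^0.523 = 26.64 × 2.967 = 79.04 μm
  Mass loss = 79.04 μm × 7.85 g/cm³ = 620.4 g·m⁻²

D(8) = 620 g·m⁻²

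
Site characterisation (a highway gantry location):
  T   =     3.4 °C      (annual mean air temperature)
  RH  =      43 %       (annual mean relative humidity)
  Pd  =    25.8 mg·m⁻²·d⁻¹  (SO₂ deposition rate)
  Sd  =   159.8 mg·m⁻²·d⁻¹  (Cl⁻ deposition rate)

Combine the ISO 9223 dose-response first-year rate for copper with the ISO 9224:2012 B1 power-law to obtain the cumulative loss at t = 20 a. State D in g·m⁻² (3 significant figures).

D(20) = 19.3 g·m⁻²

copper: f(T) = +0.126·(T−10) [T≤10 °C] = -0.8316
  Pd branch = 0.0053·Pd^0.26·e^(0.059·RH+f) = 0.06791 μm/a
  Cl⁻ term: 0.01025·159.8^0.27·exp(0.036·43+0.049·3.4) = 0.224
  sum: 0.06791 + 0.224 → r_corr = 0.292 μm/a
ISO 9224: D(t) = r_corr · t^b with b = 0.667 (copper, B1)
  D(20) = 0.292 × 20^0.667 = 0.292 × 7.375 = 2.153 μm
  Mass loss = 2.153 μm × 8.96 g/cm³ = 19.29 g·m⁻²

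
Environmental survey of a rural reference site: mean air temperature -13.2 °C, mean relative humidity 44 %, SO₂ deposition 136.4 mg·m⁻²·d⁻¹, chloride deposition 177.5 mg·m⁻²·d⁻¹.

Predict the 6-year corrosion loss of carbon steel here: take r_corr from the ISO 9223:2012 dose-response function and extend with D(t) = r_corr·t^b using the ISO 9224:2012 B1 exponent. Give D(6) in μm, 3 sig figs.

carbon steel: temperature factor f = +0.150·(-23.2) = -3.4800
  SO₂ term: 1.77·136.4^0.52·exp(0.02·44-3.4800) = 1.694
  Sd branch = 0.102·Sd^0.62·e^(0.033·RH+0.04·T) = 6.374 μm/a
  r_corr = 1.694 + 6.374 = 8.068 μm/a
Long-term exponent b (ISO 9224 Table 2, B1) = 0.523
  D(6) = 8.068 × 6^0.523 = 8.068 × 2.553 = 20.59 μm

D(6) = 20.6 μm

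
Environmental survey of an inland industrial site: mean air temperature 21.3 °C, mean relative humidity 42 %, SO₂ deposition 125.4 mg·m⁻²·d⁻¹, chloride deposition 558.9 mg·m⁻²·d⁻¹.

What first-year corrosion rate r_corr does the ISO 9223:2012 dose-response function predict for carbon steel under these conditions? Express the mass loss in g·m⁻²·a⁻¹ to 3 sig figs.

r_corr = 595 g·m⁻²·a⁻¹

carbon steel: f(T) = -0.054·(T−10) [T>10 °C] = -0.6102
  sulphur-dioxide contribution → 27.47 μm/a
  chloride contribution → 48.29 μm/a
  total first-year rate 75.77 μm/a
Convert to mass loss: 75.77 μm/a × 7.85 g/cm³ = 594.8 g·m⁻²·a⁻¹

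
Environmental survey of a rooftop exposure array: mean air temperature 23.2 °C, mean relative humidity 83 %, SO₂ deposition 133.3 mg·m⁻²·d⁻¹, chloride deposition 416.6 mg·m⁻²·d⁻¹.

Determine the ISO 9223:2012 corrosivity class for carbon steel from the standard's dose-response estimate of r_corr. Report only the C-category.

carbon steel: f(T) = -0.054·(T−10) [T>10 °C] = -0.7128
  sulphur-dioxide contribution → 58.11 μm/a
  chloride contribution → 168 μm/a
  ⇒ r_corr(carbon steel) = 226.1 μm/a
ISO 9223 Table 2 (carbon steel): 200 < 226 ≤ 700 μm/a ⇒ CX

CX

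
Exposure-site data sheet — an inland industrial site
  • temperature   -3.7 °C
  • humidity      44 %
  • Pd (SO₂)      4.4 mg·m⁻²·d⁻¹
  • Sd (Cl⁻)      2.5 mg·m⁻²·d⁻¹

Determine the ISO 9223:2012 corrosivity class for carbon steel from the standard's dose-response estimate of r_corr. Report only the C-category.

C2

carbon steel: T≤10 °C ⇒ hinge +0.150·(-3.7−10) = -2.0550
  sulphur-dioxide contribution → 1.181 μm/a
  chloride contribution → 0.6632 μm/a
  ⇒ r_corr(carbon steel) = 1.844 μm/a
ISO 9223 Table 2 (carbon steel): 1.3 < 1.84 ≤ 25 μm/a ⇒ C2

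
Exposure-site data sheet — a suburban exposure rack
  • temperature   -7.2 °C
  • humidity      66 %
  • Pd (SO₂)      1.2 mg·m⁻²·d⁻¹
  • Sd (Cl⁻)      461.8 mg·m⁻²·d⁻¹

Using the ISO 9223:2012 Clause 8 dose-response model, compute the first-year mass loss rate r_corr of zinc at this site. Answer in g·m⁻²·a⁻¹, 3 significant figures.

zinc: f(T) = +0.038·(T−10) [T≤10 °C] = -0.6536
  SO₂ term: 0.0129·1.2^0.44·exp(0.046·66-0.6536) = 0.1514
  Sd branch = 0.0175·Sd^0.57·e^(0.008·RH+0.085·T) = 0.5312 μm/a
  r_corr = 0.1514 + 0.5312 = 0.6826 μm/a
Convert to mass loss: 0.6826 μm/a × 7.14 g/cm³ = 4.874 g·m⁻²·a⁻¹

r_corr = 4.87 g·m⁻²·a⁻¹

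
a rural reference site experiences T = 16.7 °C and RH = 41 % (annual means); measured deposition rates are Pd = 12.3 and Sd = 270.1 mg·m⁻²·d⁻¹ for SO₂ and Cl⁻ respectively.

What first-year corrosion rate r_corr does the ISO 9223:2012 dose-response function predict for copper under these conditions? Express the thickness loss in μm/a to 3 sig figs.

copper: T>10 °C ⇒ hinge -0.080·(16.7−10) = -0.5360
  sulphur-dioxide contribution → 0.0669 μm/a
  chloride contribution → 0.4609 μm/a
  total first-year rate 0.5278 μm/a

r_corr = 0.528 μm/a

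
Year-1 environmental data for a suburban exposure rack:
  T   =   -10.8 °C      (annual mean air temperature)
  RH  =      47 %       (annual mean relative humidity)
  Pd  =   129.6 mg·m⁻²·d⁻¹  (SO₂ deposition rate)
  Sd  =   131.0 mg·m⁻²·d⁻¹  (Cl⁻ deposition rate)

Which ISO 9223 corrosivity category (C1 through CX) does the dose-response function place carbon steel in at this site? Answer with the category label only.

carbon steel: f(T) = +0.150·(T−10) [T≤10 °C] = -3.1200
  Pd branch = 1.77·Pd^0.52·e^(0.02·RH+f) = 2.511 μm/a
  Sd branch = 0.102·Sd^0.62·e^(0.033·RH+0.04·T) = 6.416 μm/a
  sum: 2.511 + 6.416 → r_corr = 8.927 μm/a
8.93 μm/a falls in (1.3, 25] for carbon steel → category C2

C2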